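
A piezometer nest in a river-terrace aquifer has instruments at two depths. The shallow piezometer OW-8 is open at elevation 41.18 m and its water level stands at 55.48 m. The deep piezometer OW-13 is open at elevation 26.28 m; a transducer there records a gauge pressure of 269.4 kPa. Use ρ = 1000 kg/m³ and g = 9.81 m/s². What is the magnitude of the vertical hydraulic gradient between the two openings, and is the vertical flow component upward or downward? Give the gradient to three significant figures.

Total head at OW-8: h = 55.48 m (water level in the standpipe).
Pressure head at OW-13: ψ = P/(ρg) = 269.4×1000 / (1000 × 9.81) = 27.46 m.
Total head at OW-13: h = z + ψ = 26.28 + 27.46 = 53.74 m.
Δh = h(OW-8) − h(OW-13) = 55.48 − 53.74 = 1.74 m.
Vertical separation Δz = 41.18 − 26.28 = 14.90 m.
|i_v| = |Δh| / Δz = 1.74 / 14.90 = 0.117.
Head is higher in the shallow piezometer, so vertical flow is downward (recharge condition).

|i_v| ≈ 0.117; vertical flow is downward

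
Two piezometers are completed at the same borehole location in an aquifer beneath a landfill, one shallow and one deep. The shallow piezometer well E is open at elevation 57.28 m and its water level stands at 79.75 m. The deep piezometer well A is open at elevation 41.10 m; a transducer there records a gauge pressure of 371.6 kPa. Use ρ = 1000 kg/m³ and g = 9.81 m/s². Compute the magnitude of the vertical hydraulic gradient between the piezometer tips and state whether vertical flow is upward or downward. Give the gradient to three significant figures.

|i_v| ≈ 0.0476; vertical flow is downward

Total head at well E: h = 79.75 m (water level in the standpipe).
Pressure head at well A: ψ = P/(ρg) = 371.6×1000 / (1000 × 9.81) = 37.88 m.
Total head at well A: h = z + ψ = 41.10 + 37.88 = 78.98 m.
Δh = h(well E) − h(well A) = 79.75 − 78.98 = 0.77 m.
Vertical separation Δz = 57.28 − 41.10 = 16.18 m.
|i_v| = |Δh| / Δz = 0.77 / 16.18 = 0.0476.
Head is higher in the shallow piezometer, so vertical flow is downward (recharge condition).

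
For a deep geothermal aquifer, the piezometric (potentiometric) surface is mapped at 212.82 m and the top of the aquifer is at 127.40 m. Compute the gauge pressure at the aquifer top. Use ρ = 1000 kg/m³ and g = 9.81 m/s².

P ≈ 838 kPa

Pressure head at the aquifer top: ψ = h − z = 212.82 − 127.40 = 85.42 m.
P = ρgψ = 1000 × 9.81 × 85.42 = 837970 Pa ≈ 838 kPa.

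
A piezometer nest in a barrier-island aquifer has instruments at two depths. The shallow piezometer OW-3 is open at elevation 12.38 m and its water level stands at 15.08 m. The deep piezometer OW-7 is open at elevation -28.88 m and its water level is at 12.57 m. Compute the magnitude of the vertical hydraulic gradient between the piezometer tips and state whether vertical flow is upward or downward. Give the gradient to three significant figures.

Total head at OW-3: h = 15.08 m (water level in the standpipe).
Total head at OW-7: h = 12.57 m.
Δh = h(OW-3) − h(OW-7) = 15.08 − 12.57 = 2.51 m.
Vertical separation Δz = 12.38 − (-28.88) = 41.26 m.
|i_v| = |Δh| / Δz = 2.51 / 41.26 = 0.0608.
Head is higher in the shallow piezometer, so vertical flow is downward (recharge condition).

|i_v| ≈ 0.0608; vertical flow is downward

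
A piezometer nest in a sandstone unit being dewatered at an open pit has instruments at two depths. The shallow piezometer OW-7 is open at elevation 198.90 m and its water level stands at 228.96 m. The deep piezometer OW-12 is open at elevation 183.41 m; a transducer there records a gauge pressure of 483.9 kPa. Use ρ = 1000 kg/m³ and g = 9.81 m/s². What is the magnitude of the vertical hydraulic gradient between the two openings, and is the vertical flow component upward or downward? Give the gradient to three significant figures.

Total head at OW-7: h = 228.96 m (water level in the standpipe).
Pressure head at OW-12: ψ = P/(ρg) = 483.9×1000 / (1000 × 9.81) = 49.33 m.
Total head at OW-12: h = z + ψ = 183.41 + 49.33 = 232.74 m.
Δh = h(OW-7) − h(OW-12) = 228.96 − 232.74 = -3.78 m.
Vertical separation Δz = 198.90 − 183.41 = 15.49 m.
|i_v| = |Δh| / Δz = 3.78 / 15.49 = 0.244.
Head is higher in the deep piezometer, so vertical flow is upward (discharge condition).

|i_v| ≈ 0.244; vertical flow is upward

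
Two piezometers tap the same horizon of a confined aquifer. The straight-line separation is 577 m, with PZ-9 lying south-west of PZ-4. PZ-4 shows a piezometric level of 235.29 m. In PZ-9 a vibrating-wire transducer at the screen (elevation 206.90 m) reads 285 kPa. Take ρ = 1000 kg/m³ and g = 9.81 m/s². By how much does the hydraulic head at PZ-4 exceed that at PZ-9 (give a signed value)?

Δh ≈ -0.66 m

Total head at PZ-4: h = 235.29 m (water level in the piezometer is the total head).
Pressure head at PZ-9: ψ = P/(ρg) = 285×1000 / (1000 × 9.81) = 29.05 m.
Total head at PZ-9: h = z + ψ = 206.90 + 29.05 = 235.95 m.
Head difference: h(PZ-4) − h(PZ-9) = 235.29 − 235.95 = -0.66 m.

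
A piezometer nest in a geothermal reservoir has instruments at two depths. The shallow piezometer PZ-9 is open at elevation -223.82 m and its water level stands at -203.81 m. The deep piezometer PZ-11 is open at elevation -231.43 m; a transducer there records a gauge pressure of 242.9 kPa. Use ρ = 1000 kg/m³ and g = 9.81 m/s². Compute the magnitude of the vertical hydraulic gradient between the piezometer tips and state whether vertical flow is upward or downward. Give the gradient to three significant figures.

|i_v| ≈ 0.376; vertical flow is downward

Total head at PZ-9: h = -203.81 m (water level in the standpipe).
Pressure head at PZ-11: ψ = P/(ρg) = 242.9×1000 / (1000 × 9.81) = 24.76 m.
Total head at PZ-11: h = z + ψ = -231.43 + 24.76 = -206.67 m.
Δh = h(PZ-9) − h(PZ-11) = -203.81 − (-206.67) = 2.86 m.
Vertical separation Δz = -223.82 − (-231.43) = 7.61 m.
|i_v| = |Δh| / Δz = 2.86 / 7.61 = 0.376.
Head is higher in the shallow piezometer, so vertical flow is downward (recharge condition).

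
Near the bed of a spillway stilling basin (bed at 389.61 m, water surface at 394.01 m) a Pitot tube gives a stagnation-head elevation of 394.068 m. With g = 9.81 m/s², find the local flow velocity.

Near the bed, under hydrostatic conditions, the piezometric head (z + ψ) equals the free-surface elevation, 394.01 m.
Velocity head = total − piezometric = 394.068 − 394.01 = 0.058 m.
v = √(2g·h_v) = √(2 × 9.81 × 0.058) = 1.07 m/s.

v ≈ 1.07 m/s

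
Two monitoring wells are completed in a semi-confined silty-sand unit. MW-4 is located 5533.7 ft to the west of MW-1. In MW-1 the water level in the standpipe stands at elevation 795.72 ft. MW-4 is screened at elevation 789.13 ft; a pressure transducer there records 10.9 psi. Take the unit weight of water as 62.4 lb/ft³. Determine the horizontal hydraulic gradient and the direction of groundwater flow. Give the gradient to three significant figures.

i ≈ 0.00335; groundwater flows toward the east

Total head at MW-1: h = 795.72 ft (water level in the piezometer is the total head).
Pressure head at MW-4: ψ = 144·P/γ = 144 × 10.9 / 62.4 = 25.15 ft.
Total head at MW-4: h = z + ψ = 789.13 + 25.15 = 814.28 ft.
Head difference: h(MW-1) − h(MW-4) = 795.72 − 814.28 = -18.56 ft.
Hydraulic gradient: i = |Δh| / L = 18.56 / 5533.7 = 0.00335.
Flow is from higher to lower head: from MW-4 toward MW-1, i.e. toward the east.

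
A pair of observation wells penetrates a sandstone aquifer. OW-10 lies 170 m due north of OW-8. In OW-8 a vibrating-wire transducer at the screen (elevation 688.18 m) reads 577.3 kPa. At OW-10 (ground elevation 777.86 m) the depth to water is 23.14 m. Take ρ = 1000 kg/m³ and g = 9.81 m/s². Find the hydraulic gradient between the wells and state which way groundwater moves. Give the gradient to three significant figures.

i ≈ 0.0452; groundwater flows toward the south

Pressure head at OW-8: ψ = P/(ρg) = 577.3×1000 / (1000 × 9.81) = 58.85 m.
Total head at OW-8: h = z + ψ = 688.18 + 58.85 = 747.03 m.
Total head at OW-10: h = 777.86 − 23.14 = 754.72 m.
Head difference: h(OW-8) − h(OW-10) = 747.03 − 754.72 = -7.69 m.
Hydraulic gradient: i = |Δh| / L = 7.69 / 170 = 0.0452.
Flow is from higher to lower head: from OW-10 toward OW-8, i.e. toward the south.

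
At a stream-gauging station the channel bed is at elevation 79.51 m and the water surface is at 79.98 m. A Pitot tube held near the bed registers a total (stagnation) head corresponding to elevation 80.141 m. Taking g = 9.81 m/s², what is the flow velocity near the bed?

v ≈ 1.78 m/s

Near the bed, under hydrostatic conditions, the piezometric head (z + ψ) equals the free-surface elevation, 79.98 m.
Velocity head = total − piezometric = 80.141 − 79.98 = 0.161 m.
v = √(2g·h_v) = √(2 × 9.81 × 0.161) = 1.78 m/s.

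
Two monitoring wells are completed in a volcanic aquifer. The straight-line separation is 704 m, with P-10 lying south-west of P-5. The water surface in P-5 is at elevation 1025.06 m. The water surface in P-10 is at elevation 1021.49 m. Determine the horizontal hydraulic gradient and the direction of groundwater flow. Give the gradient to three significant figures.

i ≈ 0.00507; groundwater flows toward the south-west

Total head at P-5: h = 1025.06 m (water level in the piezometer is the total head).
Total head at P-10: h = 1021.49 m (water level in the piezometer is the total head).
Head difference: h(P-5) − h(P-10) = 1025.06 − 1021.49 = 3.57 m.
Hydraulic gradient: i = |Δh| / L = 3.57 / 704 = 0.00507.
Flow is from higher to lower head: from P-5 toward P-10, i.e. toward the south-west.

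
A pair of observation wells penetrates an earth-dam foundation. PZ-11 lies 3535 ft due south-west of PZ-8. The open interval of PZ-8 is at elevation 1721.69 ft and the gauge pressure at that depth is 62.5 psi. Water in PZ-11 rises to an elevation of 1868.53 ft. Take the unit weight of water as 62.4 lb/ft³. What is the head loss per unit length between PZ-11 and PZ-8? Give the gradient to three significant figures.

Pressure head at PZ-8: ψ = 144·P/γ = 144 × 62.5 / 62.4 = 144.23 ft.
Total head at PZ-8: h = z + ψ = 1721.69 + 144.23 = 1865.92 ft.
Total head at PZ-11: h = 1868.53 ft (water level in the piezometer is the total head).
Head difference: h(PZ-8) − h(PZ-11) = 1865.92 − 1868.53 = -2.61 ft.
Hydraulic gradient: i = |Δh| / L = 2.61 / 3535 = 0.000738.

i ≈ 0.000738 ft/ft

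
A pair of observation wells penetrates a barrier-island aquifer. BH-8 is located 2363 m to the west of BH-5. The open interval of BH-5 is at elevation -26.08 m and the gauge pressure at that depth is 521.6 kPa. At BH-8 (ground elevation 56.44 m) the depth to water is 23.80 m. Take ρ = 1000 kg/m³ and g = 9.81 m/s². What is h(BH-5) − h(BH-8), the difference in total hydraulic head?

Δh ≈ -5.55 m

Pressure head at BH-5: ψ = P/(ρg) = 521.6×1000 / (1000 × 9.81) = 53.17 m.
Total head at BH-5: h = z + ψ = -26.08 + 53.17 = 27.09 m.
Total head at BH-8: h = 56.44 − 23.80 = 32.64 m.
Head difference: h(BH-5) − h(BH-8) = 27.09 − 32.64 = -5.55 m.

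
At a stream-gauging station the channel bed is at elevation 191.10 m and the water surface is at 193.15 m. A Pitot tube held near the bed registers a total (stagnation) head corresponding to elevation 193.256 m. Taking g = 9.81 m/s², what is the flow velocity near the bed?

v ≈ 1.44 m/s

Near the bed, under hydrostatic conditions, the piezometric head (z + ψ) equals the free-surface elevation, 193.15 m.
Velocity head = total − piezometric = 193.256 − 193.15 = 0.106 m.
v = √(2g·h_v) = √(2 × 9.81 × 0.106) = 1.44 m/s.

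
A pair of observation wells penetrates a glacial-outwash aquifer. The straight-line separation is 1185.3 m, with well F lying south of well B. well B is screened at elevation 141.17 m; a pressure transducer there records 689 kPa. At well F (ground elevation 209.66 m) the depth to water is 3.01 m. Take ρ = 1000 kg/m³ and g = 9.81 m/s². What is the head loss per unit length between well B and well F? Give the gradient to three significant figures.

Pressure head at well B: ψ = P/(ρg) = 689×1000 / (1000 × 9.81) = 70.23 m.
Total head at well B: h = z + ψ = 141.17 + 70.23 = 211.40 m.
Total head at well F: h = 209.66 − 3.01 = 206.65 m.
Head difference: h(well B) − h(well F) = 211.40 − 206.65 = 4.75 m.
Hydraulic gradient: i = |Δh| / L = 4.75 / 1185.3 = 0.00401.

i ≈ 0.00401 m/m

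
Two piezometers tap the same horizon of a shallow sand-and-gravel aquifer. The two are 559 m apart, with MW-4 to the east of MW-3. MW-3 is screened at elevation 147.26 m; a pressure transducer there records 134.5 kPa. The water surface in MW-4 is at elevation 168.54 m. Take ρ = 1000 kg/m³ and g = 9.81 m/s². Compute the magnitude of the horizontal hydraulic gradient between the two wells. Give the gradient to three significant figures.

Pressure head at MW-3: ψ = P/(ρg) = 134.5×1000 / (1000 × 9.81) = 13.71 m.
Total head at MW-3: h = z + ψ = 147.26 + 13.71 = 160.97 m.
Total head at MW-4: h = 168.54 m (water level in the piezometer is the total head).
Head difference: h(MW-3) − h(MW-4) = 160.97 − 168.54 = -7.57 m.
Hydraulic gradient: i = |Δh| / L = 7.57 / 559 = 0.0135.

i ≈ 0.0135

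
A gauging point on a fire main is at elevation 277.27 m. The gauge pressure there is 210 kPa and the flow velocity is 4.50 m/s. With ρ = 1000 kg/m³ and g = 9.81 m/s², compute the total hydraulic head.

h ≈ 299.71 m

Pressure head ψ = P/(ρg) = 210×1000 / (1000 × 9.81) = 21.41 m.
Velocity head = v²/(2g) = 4.50² / (2 × 9.81) = 1.032 m.
h = z + ψ + v²/(2g) = 277.27 + 21.41 + 1.032 = 299.71 m.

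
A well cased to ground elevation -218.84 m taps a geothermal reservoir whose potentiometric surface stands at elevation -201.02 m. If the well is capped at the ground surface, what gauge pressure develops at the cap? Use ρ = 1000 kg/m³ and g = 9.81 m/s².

Head above the cap: Δh = -201.02 − (-218.84) = 17.82 m.
P = ρgΔh = 1000 × 9.81 × 17.82 = 174814 Pa ≈ 175 kPa.

P ≈ 175 kPa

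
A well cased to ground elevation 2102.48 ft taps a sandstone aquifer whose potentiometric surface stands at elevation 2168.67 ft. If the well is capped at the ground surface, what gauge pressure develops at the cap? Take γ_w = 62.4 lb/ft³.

P ≈ 28.7 psi

Head above the cap: Δh = 2168.67 − 2102.48 = 66.19 ft.
P = γΔh/144 = 62.4 × 66.19 / 144 = 28.7 psi.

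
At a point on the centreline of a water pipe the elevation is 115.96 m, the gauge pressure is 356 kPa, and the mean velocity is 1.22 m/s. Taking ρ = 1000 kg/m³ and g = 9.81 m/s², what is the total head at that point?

Pressure head ψ = P/(ρg) = 356×1000 / (1000 × 9.81) = 36.29 m.
Velocity head = v²/(2g) = 1.22² / (2 × 9.81) = 0.076 m.
h = z + ψ + v²/(2g) = 115.96 + 36.29 + 0.076 = 152.33 m.

h ≈ 152.33 m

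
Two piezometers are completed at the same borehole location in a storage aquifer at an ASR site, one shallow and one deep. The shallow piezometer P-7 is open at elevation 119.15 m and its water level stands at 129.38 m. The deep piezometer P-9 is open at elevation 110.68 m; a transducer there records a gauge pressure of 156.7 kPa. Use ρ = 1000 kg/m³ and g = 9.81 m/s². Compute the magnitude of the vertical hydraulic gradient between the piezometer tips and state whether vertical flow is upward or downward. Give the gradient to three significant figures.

|i_v| ≈ 0.322; vertical flow is downward

Total head at P-7: h = 129.38 m (water level in the standpipe).
Pressure head at P-9: ψ = P/(ρg) = 156.7×1000 / (1000 × 9.81) = 15.97 m.
Total head at P-9: h = z + ψ = 110.68 + 15.97 = 126.65 m.
Δh = h(P-7) − h(P-9) = 129.38 − 126.65 = 2.73 m.
Vertical separation Δz = 119.15 − 110.68 = 8.47 m.
|i_v| = |Δh| / Δz = 2.73 / 8.47 = 0.322.
Head is higher in the shallow piezometer, so vertical flow is downward (recharge condition).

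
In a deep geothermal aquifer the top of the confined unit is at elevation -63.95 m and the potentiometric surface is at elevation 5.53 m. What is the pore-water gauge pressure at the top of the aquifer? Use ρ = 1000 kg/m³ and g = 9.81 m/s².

P ≈ 682 kPa

Pressure head at the aquifer top: ψ = h − z = 5.53 − (-63.95) = 69.48 m.
P = ρgψ = 1000 × 9.81 × 69.48 = 681599 Pa ≈ 682 kPa.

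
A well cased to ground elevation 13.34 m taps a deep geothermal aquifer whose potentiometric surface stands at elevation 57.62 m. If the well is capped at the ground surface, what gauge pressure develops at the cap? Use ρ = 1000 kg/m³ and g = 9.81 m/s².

Head above the cap: Δh = 57.62 − 13.34 = 44.28 m.
P = ρgΔh = 1000 × 9.81 × 44.28 = 434387 Pa ≈ 434 kPa.

P ≈ 434 kPa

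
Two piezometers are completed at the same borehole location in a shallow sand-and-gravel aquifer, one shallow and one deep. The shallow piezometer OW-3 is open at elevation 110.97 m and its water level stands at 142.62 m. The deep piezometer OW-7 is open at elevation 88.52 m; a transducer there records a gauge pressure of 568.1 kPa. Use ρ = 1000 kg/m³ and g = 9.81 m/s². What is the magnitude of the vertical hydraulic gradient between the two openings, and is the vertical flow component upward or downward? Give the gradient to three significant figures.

|i_v| ≈ 0.170; vertical flow is upward

Total head at OW-3: h = 142.62 m (water level in the standpipe).
Pressure head at OW-7: ψ = P/(ρg) = 568.1×1000 / (1000 × 9.81) = 57.91 m.
Total head at OW-7: h = z + ψ = 88.52 + 57.91 = 146.43 m.
Δh = h(OW-3) − h(OW-7) = 142.62 − 146.43 = -3.81 m.
Vertical separation Δz = 110.97 − 88.52 = 22.45 m.
|i_v| = |Δh| / Δz = 3.81 / 22.45 = 0.170.
Head is higher in the deep piezometer, so vertical flow is upward (discharge condition).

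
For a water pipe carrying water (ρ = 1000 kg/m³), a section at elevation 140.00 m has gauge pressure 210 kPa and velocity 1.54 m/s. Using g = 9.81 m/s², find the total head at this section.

Pressure head ψ = P/(ρg) = 210×1000 / (1000 × 9.81) = 21.41 m.
Velocity head = v²/(2g) = 1.54² / (2 × 9.81) = 0.121 m.
h = z + ψ + v²/(2g) = 140.00 + 21.41 + 0.121 = 161.53 m.

h ≈ 161.53 m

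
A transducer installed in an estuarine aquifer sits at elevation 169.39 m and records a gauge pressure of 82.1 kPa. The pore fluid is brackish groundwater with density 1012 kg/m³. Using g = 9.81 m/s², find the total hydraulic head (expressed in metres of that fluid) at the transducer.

ψ = P/(ρg) = 82.1×1000 / (1012 × 9.81) = 8.27 m.
h = z + ψ = 169.39 + 8.27 = 177.66 m.

h ≈ 177.66 m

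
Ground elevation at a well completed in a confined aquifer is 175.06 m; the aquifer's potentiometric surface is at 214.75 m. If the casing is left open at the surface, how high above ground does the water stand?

Water rises to the potentiometric surface, so the rise above ground = 214.75 − 175.06 = 39.69 m.

≈ 39.69 m above ground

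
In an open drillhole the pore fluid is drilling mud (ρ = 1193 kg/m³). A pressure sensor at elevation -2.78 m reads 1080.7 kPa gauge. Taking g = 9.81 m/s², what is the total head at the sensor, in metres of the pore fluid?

ψ = P/(ρg) = 1080.7×1000 / (1193 × 9.81) = 92.34 m.
h = z + ψ = -2.78 + 92.34 = 89.56 m.

h ≈ 89.56 m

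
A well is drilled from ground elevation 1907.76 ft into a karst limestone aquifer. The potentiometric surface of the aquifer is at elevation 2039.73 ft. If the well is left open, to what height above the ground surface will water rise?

Water rises to the potentiometric surface, so the rise above ground = 2039.73 − 1907.76 = 131.97 ft.

≈ 131.97 ft above ground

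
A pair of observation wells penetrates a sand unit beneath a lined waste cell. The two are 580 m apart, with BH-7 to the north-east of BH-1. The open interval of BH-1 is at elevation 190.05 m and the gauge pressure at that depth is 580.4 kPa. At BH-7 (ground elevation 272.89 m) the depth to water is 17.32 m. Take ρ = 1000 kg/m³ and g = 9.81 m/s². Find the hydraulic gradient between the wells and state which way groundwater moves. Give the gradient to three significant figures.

i ≈ 0.0110; groundwater flows toward the south-west

Pressure head at BH-1: ψ = P/(ρg) = 580.4×1000 / (1000 × 9.81) = 59.16 m.
Total head at BH-1: h = z + ψ = 190.05 + 59.16 = 249.21 m.
Total head at BH-7: h = 272.89 − 17.32 = 255.57 m.
Head difference: h(BH-1) − h(BH-7) = 249.21 − 255.57 = -6.36 m.
Hydraulic gradient: i = |Δh| / L = 6.36 / 580 = 0.0110.
Flow is from higher to lower head: from BH-7 toward BH-1, i.e. toward the south-west.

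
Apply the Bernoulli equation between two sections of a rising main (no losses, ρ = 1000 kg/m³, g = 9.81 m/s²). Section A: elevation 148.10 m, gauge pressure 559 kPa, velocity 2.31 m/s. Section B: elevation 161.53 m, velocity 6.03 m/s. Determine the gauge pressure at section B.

Pressure head at A: ψ₁ = P₁/(ρg) = 559×1000 / (1000 × 9.81) = 56.98 m.
Velocity heads: v₁²/2g = 2.31²/19.62 = 0.272 m; v₂²/2g = 6.03²/19.62 = 1.853 m.
Total head H = z₁ + ψ₁ + v₁²/2g = 148.10 + 56.98 + 0.272 = 205.35 m.
ψ₂ = H − z₂ − v₂²/2g = 205.35 − 161.53 − 1.853 = 41.97 m.
P₂ = ρgψ₂ = 1000 × 9.81 × 41.97 ≈ 412 kPa.

P₂ ≈ 412 kPa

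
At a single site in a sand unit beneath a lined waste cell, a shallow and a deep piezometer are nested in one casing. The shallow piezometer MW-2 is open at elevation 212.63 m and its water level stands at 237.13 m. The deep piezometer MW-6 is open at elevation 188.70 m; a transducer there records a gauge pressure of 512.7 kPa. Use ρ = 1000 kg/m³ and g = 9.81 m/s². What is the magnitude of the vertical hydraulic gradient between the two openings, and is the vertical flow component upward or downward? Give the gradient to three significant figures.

Total head at MW-2: h = 237.13 m (water level in the standpipe).
Pressure head at MW-6: ψ = P/(ρg) = 512.7×1000 / (1000 × 9.81) = 52.26 m.
Total head at MW-6: h = z + ψ = 188.70 + 52.26 = 240.96 m.
Δh = h(MW-2) − h(MW-6) = 237.13 − 240.96 = -3.83 m.
Vertical separation Δz = 212.63 − 188.70 = 23.93 m.
|i_v| = |Δh| / Δz = 3.83 / 23.93 = 0.160.
Head is higher in the deep piezometer, so vertical flow is upward (discharge condition).

|i_v| ≈ 0.160; vertical flow is upward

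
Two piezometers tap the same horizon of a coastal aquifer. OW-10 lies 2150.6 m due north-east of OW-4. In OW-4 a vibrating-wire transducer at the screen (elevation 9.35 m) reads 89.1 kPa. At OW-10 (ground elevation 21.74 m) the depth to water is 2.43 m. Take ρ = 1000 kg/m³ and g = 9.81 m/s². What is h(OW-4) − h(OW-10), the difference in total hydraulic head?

Δh ≈ -0.88 m

Pressure head at OW-4: ψ = P/(ρg) = 89.1×1000 / (1000 × 9.81) = 9.08 m.
Total head at OW-4: h = z + ψ = 9.35 + 9.08 = 18.43 m.
Total head at OW-10: h = 21.74 − 2.43 = 19.31 m.
Head difference: h(OW-4) − h(OW-10) = 18.43 − 19.31 = -0.88 m.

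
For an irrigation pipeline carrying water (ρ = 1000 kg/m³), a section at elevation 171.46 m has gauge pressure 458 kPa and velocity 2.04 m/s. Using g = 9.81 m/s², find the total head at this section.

Pressure head ψ = P/(ρg) = 458×1000 / (1000 × 9.81) = 46.69 m.
Velocity head = v²/(2g) = 2.04² / (2 × 9.81) = 0.212 m.
h = z + ψ + v²/(2g) = 171.46 + 46.69 + 0.212 = 218.36 m.

h ≈ 218.36 m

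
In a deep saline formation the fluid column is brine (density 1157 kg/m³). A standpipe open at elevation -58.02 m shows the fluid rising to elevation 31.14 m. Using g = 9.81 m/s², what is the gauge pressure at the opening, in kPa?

Pressure head ψ = h − z = 31.14 − (-58.02) = 89.16 m.
P = ρgψ = 1157 × 9.81 × 89.16 = 1011981 Pa ≈ 1010 kPa.

P ≈ 1010 kPa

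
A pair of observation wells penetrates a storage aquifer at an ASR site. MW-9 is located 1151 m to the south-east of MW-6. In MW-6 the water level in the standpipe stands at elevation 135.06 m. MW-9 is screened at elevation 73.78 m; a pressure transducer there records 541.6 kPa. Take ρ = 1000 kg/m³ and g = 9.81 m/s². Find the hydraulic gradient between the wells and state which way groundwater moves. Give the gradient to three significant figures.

i ≈ 0.00527; groundwater flows toward the south-east

Total head at MW-6: h = 135.06 m (water level in the piezometer is the total head).
Pressure head at MW-9: ψ = P/(ρg) = 541.6×1000 / (1000 × 9.81) = 55.21 m.
Total head at MW-9: h = z + ψ = 73.78 + 55.21 = 128.99 m.
Head difference: h(MW-6) − h(MW-9) = 135.06 − 128.99 = 6.07 m.
Hydraulic gradient: i = |Δh| / L = 6.07 / 1151 = 0.00527.
Flow is from higher to lower head: from MW-6 toward MW-9, i.e. toward the south-east.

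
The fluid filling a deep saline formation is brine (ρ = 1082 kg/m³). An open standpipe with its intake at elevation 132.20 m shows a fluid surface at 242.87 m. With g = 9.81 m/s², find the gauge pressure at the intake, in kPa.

P ≈ 1170 kPa

Pressure head ψ = h − z = 242.87 − 132.20 = 110.67 m.
P = ρgψ = 1082 × 9.81 × 110.67 = 1174698 Pa ≈ 1170 kPa.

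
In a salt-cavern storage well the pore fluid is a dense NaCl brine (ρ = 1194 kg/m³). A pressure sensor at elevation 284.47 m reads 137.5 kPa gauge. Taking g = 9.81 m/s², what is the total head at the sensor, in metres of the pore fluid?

h ≈ 296.21 m

ψ = P/(ρg) = 137.5×1000 / (1194 × 9.81) = 11.74 m.
h = z + ψ = 284.47 + 11.74 = 296.21 m.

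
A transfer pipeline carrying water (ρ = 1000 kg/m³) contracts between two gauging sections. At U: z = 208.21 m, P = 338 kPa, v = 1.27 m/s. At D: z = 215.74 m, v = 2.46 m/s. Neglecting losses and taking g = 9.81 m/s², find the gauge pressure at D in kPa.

P₂ ≈ 262 kPa

Pressure head at U: ψ₁ = P₁/(ρg) = 338×1000 / (1000 × 9.81) = 34.45 m.
Velocity heads: v₁²/2g = 1.27²/19.62 = 0.082 m; v₂²/2g = 2.46²/19.62 = 0.308 m.
Total head H = z₁ + ψ₁ + v₁²/2g = 208.21 + 34.45 + 0.082 = 242.74 m.
ψ₂ = H − z₂ − v₂²/2g = 242.74 − 215.74 − 0.308 = 26.69 m.
P₂ = ρgψ₂ = 1000 × 9.81 × 26.69 ≈ 262 kPa.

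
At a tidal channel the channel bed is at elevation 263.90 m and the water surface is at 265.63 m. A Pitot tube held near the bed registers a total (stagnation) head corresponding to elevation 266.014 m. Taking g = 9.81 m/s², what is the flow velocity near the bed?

Near the bed, under hydrostatic conditions, the piezometric head (z + ψ) equals the free-surface elevation, 265.63 m.
Velocity head = total − piezometric = 266.014 − 265.63 = 0.384 m.
v = √(2g·h_v) = √(2 × 9.81 × 0.384) = 2.74 m/s.

v ≈ 2.74 m/s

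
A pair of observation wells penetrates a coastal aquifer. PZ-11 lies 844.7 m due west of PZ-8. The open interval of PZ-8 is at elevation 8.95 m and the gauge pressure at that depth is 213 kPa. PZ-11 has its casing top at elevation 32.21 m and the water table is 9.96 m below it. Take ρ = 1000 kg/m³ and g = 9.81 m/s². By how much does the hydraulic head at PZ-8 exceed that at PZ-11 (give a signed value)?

Pressure head at PZ-8: ψ = P/(ρg) = 213×1000 / (1000 × 9.81) = 21.71 m.
Total head at PZ-8: h = z + ψ = 8.95 + 21.71 = 30.66 m.
Total head at PZ-11: h = 32.21 − 9.96 = 22.25 m.
Head difference: h(PZ-8) − h(PZ-11) = 30.66 − 22.25 = 8.41 m.

Δh ≈ 8.41 m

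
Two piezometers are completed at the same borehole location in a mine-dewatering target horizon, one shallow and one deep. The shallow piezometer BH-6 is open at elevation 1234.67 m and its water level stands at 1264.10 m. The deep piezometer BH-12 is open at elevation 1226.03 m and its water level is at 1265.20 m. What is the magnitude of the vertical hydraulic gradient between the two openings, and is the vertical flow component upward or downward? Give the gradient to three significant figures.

Total head at BH-6: h = 1264.10 m (water level in the standpipe).
Total head at BH-12: h = 1265.20 m.
Δh = h(BH-6) − h(BH-12) = 1264.10 − 1265.20 = -1.10 m.
Vertical separation Δz = 1234.67 − 1226.03 = 8.64 m.
|i_v| = |Δh| / Δz = 1.10 / 8.64 = 0.127.
Head is higher in the deep piezometer, so vertical flow is upward (discharge condition).

|i_v| ≈ 0.127; vertical flow is upward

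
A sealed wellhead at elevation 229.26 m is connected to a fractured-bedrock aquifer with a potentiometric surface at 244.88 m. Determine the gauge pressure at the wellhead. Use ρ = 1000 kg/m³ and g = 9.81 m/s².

P ≈ 153 kPa

Head above the cap: Δh = 244.88 − 229.26 = 15.62 m.
P = ρgΔh = 1000 × 9.81 × 15.62 = 153232 Pa ≈ 153 kPa.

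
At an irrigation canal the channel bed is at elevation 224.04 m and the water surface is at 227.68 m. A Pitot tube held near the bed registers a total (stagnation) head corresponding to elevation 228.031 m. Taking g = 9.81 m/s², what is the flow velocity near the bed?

Near the bed, under hydrostatic conditions, the piezometric head (z + ψ) equals the free-surface elevation, 227.68 m.
Velocity head = total − piezometric = 228.031 − 227.68 = 0.351 m.
v = √(2g·h_v) = √(2 × 9.81 × 0.351) = 2.62 m/s.

v ≈ 2.62 m/s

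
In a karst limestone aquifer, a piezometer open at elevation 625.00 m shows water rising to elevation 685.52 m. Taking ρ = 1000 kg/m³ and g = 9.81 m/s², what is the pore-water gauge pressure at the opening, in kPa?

Pressure head ψ = h − z = 685.52 − 625.00 = 60.52 m.
P = ρgψ = 1000 × 9.81 × 60.52 = 593701 Pa ≈ 594 kPa.

P ≈ 594 kPa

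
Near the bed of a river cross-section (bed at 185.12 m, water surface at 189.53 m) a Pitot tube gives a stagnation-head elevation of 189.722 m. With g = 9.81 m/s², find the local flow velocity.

Near the bed, under hydrostatic conditions, the piezometric head (z + ψ) equals the free-surface elevation, 189.53 m.
Velocity head = total − piezometric = 189.722 − 189.53 = 0.192 m.
v = √(2g·h_v) = √(2 × 9.81 × 0.192) = 1.94 m/s.

v ≈ 1.94 m/s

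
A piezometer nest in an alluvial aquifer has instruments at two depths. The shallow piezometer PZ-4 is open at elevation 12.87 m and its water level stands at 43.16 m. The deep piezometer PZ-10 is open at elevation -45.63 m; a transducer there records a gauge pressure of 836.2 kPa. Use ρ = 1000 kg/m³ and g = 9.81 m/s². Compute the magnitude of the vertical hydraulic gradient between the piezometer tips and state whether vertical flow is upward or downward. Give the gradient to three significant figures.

Total head at PZ-4: h = 43.16 m (water level in the standpipe).
Pressure head at PZ-10: ψ = P/(ρg) = 836.2×1000 / (1000 × 9.81) = 85.24 m.
Total head at PZ-10: h = z + ψ = -45.63 + 85.24 = 39.61 m.
Δh = h(PZ-4) − h(PZ-10) = 43.16 − 39.61 = 3.55 m.
Vertical separation Δz = 12.87 − (-45.63) = 58.50 m.
|i_v| = |Δh| / Δz = 3.55 / 58.50 = 0.0607.
Head is higher in the shallow piezometer, so vertical flow is downward (recharge condition).

|i_v| ≈ 0.0607; vertical flow is downward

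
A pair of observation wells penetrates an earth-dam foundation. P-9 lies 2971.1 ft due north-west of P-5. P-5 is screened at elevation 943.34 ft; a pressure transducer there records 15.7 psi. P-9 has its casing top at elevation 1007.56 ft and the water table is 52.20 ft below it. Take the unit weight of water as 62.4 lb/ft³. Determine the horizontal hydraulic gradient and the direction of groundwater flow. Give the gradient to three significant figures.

Pressure head at P-5: ψ = 144·P/γ = 144 × 15.7 / 62.4 = 36.23 ft.
Total head at P-5: h = z + ψ = 943.34 + 36.23 = 979.57 ft.
Total head at P-9: h = 1007.56 − 52.20 = 955.36 ft.
Head difference: h(P-5) − h(P-9) = 979.57 − 955.36 = 24.21 ft.
Hydraulic gradient: i = |Δh| / L = 24.21 / 2971.1 = 0.00815.
Flow is from higher to lower head: from P-5 toward P-9, i.e. toward the north-west.

i ≈ 0.00815; groundwater flows toward the north-west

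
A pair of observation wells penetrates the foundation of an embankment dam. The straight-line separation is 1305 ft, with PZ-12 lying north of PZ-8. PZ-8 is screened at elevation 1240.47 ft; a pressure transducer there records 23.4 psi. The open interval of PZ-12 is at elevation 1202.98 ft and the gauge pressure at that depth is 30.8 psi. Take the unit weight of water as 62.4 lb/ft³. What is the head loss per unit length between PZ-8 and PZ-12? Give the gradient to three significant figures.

Pressure head at PZ-8: ψ = 144·P/γ = 144 × 23.4 / 62.4 = 54.00 ft.
Total head at PZ-8: h = z + ψ = 1240.47 + 54.00 = 1294.47 ft.
Pressure head at PZ-12: ψ = 144·P/γ = 144 × 30.8 / 62.4 = 71.08 ft.
Total head at PZ-12: h = z + ψ = 1202.98 + 71.08 = 1274.06 ft.
Head difference: h(PZ-8) − h(PZ-12) = 1294.47 − 1274.06 = 20.41 ft.
Hydraulic gradient: i = |Δh| / L = 20.41 / 1305 = 0.0156.

i ≈ 0.0156 ft/ft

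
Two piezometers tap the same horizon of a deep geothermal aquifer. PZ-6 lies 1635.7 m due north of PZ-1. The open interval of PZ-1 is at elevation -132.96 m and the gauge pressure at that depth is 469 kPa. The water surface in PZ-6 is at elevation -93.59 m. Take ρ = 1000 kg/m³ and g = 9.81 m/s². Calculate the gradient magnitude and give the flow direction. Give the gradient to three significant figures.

Pressure head at PZ-1: ψ = P/(ρg) = 469×1000 / (1000 × 9.81) = 47.81 m.
Total head at PZ-1: h = z + ψ = -132.96 + 47.81 = -85.15 m.
Total head at PZ-6: h = -93.59 m (water level in the piezometer is the total head).
Head difference: h(PZ-1) − h(PZ-6) = -85.15 − (-93.59) = 8.44 m.
Hydraulic gradient: i = |Δh| / L = 8.44 / 1635.7 = 0.00516.
Flow is from higher to lower head: from PZ-1 toward PZ-6, i.e. toward the north.

i ≈ 0.00516; groundwater flows toward the north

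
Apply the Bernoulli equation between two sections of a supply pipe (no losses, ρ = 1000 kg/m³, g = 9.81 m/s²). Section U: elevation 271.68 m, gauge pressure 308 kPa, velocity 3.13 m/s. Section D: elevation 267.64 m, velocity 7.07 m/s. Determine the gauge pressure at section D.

Pressure head at U: ψ₁ = P₁/(ρg) = 308×1000 / (1000 × 9.81) = 31.40 m.
Velocity heads: v₁²/2g = 3.13²/19.62 = 0.499 m; v₂²/2g = 7.07²/19.62 = 2.548 m.
Total head H = z₁ + ψ₁ + v₁²/2g = 271.68 + 31.40 + 0.499 = 303.58 m.
ψ₂ = H − z₂ − v₂²/2g = 303.58 − 267.64 − 2.548 = 33.39 m.
P₂ = ρgψ₂ = 1000 × 9.81 × 33.39 ≈ 328 kPa.

P₂ ≈ 328 kPa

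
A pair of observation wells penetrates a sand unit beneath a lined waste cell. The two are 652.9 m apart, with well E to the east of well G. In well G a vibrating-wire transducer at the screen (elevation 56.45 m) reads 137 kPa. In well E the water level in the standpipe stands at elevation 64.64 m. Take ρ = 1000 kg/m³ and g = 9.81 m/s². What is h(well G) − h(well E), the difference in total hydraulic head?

Δh ≈ 5.78 m

Pressure head at well G: ψ = P/(ρg) = 137×1000 / (1000 × 9.81) = 13.97 m.
Total head at well G: h = z + ψ = 56.45 + 13.97 = 70.42 m.
Total head at well E: h = 64.64 m (water level in the piezometer is the total head).
Head difference: h(well G) − h(well E) = 70.42 − 64.64 = 5.78 m.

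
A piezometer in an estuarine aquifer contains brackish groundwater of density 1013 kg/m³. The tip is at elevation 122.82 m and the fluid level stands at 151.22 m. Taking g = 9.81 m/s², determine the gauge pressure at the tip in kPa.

P ≈ 282 kPa

Pressure head ψ = h − z = 151.22 − 122.82 = 28.40 m.
P = ρgψ = 1013 × 9.81 × 28.40 = 282226 Pa ≈ 282 kPa.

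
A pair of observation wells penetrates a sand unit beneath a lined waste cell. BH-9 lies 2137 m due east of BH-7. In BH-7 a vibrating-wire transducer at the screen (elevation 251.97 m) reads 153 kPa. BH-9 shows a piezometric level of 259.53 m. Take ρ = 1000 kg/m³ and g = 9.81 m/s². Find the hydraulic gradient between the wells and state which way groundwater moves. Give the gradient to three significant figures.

Pressure head at BH-7: ψ = P/(ρg) = 153×1000 / (1000 × 9.81) = 15.60 m.
Total head at BH-7: h = z + ψ = 251.97 + 15.60 = 267.57 m.
Total head at BH-9: h = 259.53 m (water level in the piezometer is the total head).
Head difference: h(BH-7) − h(BH-9) = 267.57 − 259.53 = 8.04 m.
Hydraulic gradient: i = |Δh| / L = 8.04 / 2137 = 0.00376.
Flow is from higher to lower head: from BH-7 toward BH-9, i.e. toward the east.

i ≈ 0.00376; groundwater flows toward the east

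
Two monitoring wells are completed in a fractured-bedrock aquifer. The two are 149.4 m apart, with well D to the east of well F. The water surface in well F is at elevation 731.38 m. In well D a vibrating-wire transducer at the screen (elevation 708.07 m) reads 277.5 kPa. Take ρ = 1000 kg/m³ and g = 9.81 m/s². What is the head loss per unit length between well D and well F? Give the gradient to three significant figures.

Total head at well F: h = 731.38 m (water level in the piezometer is the total head).
Pressure head at well D: ψ = P/(ρg) = 277.5×1000 / (1000 × 9.81) = 28.29 m.
Total head at well D: h = z + ψ = 708.07 + 28.29 = 736.36 m.
Head difference: h(well F) − h(well D) = 731.38 − 736.36 = -4.98 m.
Hydraulic gradient: i = |Δh| / L = 4.98 / 149.4 = 0.0333.

i ≈ 0.0333 m/m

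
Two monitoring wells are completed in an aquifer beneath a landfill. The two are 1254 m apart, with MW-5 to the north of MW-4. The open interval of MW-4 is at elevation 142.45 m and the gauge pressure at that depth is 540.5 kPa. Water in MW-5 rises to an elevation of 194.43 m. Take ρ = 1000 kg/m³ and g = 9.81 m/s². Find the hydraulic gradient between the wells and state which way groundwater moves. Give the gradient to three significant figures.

i ≈ 0.00249; groundwater flows toward the north

Pressure head at MW-4: ψ = P/(ρg) = 540.5×1000 / (1000 × 9.81) = 55.10 m.
Total head at MW-4: h = z + ψ = 142.45 + 55.10 = 197.55 m.
Total head at MW-5: h = 194.43 m (water level in the piezometer is the total head).
Head difference: h(MW-4) − h(MW-5) = 197.55 − 194.43 = 3.12 m.
Hydraulic gradient: i = |Δh| / L = 3.12 / 1254 = 0.00249.
Flow is from higher to lower head: from MW-4 toward MW-5, i.e. toward the north.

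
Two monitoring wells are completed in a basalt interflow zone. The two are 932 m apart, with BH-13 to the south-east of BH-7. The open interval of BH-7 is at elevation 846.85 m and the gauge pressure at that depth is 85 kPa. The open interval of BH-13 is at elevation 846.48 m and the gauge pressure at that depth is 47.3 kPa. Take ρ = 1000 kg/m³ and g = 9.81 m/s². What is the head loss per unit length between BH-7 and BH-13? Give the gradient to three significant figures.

Pressure head at BH-7: ψ = P/(ρg) = 85×1000 / (1000 × 9.81) = 8.66 m.
Total head at BH-7: h = z + ψ = 846.85 + 8.66 = 855.51 m.
Pressure head at BH-13: ψ = P/(ρg) = 47.3×1000 / (1000 × 9.81) = 4.82 m.
Total head at BH-13: h = z + ψ = 846.48 + 4.82 = 851.30 m.
Head difference: h(BH-7) − h(BH-13) = 855.51 − 851.30 = 4.21 m.
Hydraulic gradient: i = |Δh| / L = 4.21 / 932 = 0.00452.

i ≈ 0.00452 m/m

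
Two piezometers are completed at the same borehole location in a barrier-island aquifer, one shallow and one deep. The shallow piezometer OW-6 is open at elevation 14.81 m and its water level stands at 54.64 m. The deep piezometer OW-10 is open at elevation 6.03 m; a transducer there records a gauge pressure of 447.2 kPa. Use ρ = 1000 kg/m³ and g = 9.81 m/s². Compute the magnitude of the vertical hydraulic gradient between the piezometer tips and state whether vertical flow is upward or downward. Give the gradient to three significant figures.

Total head at OW-6: h = 54.64 m (water level in the standpipe).
Pressure head at OW-10: ψ = P/(ρg) = 447.2×1000 / (1000 × 9.81) = 45.59 m.
Total head at OW-10: h = z + ψ = 6.03 + 45.59 = 51.62 m.
Δh = h(OW-6) − h(OW-10) = 54.64 − 51.62 = 3.02 m.
Vertical separation Δz = 14.81 − 6.03 = 8.78 m.
|i_v| = |Δh| / Δz = 3.02 / 8.78 = 0.344.
Head is higher in the shallow piezometer, so vertical flow is downward (recharge condition).

|i_v| ≈ 0.344; vertical flow is downward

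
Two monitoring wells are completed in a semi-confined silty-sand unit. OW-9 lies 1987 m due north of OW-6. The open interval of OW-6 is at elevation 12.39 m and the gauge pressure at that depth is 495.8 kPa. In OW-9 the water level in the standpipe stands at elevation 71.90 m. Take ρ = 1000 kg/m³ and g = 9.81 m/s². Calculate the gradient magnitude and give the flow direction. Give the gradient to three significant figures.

i ≈ 0.00451; groundwater flows toward the south

Pressure head at OW-6: ψ = P/(ρg) = 495.8×1000 / (1000 × 9.81) = 50.54 m.
Total head at OW-6: h = z + ψ = 12.39 + 50.54 = 62.93 m.
Total head at OW-9: h = 71.90 m (water level in the piezometer is the total head).
Head difference: h(OW-6) − h(OW-9) = 62.93 − 71.90 = -8.97 m.
Hydraulic gradient: i = |Δh| / L = 8.97 / 1987 = 0.00451.
Flow is from higher to lower head: from OW-9 toward OW-6, i.e. toward the south.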